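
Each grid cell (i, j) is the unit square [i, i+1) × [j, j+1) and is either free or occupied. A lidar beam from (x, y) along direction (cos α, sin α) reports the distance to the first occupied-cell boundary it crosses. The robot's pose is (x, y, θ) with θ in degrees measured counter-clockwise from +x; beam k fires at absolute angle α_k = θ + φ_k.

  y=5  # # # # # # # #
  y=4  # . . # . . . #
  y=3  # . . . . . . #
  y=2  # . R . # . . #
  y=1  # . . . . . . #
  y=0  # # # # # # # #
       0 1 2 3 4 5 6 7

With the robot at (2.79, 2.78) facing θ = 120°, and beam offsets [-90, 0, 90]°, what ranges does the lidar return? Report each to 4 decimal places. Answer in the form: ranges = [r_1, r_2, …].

beam 1: φ=-90°, α=30°
  cosα=0.8660 sinα=0.5000 | (2,2) | tMaxX 0.2425 tMaxY 0.4400 | tΔX 1.1547 tΔY 2.0000
    t=0.2425 [x] (3,2)
    t=0.4400 [y] (3,3)
    t=1.3972 [x] (4,3)
    t=2.4400 [y] (4,4)
    t=2.5519 [x] (5,4)
    t=3.7066 [x] (6,4)
    t=4.4400 [y] (6,5) — stop
  → r_1 = 4.4400
beam 2: φ=0°, α=120°
  cosα=-0.5000 sinα=0.8660 | (2,2) | tMaxX 1.5800 tMaxY 0.2540 | tΔX 2.0000 tΔY 1.1547
    t=0.2540 [y] (2,3)
    t=1.4087 [y] (2,4)
    t=1.5800 [x] (1,4)
    t=2.5634 [y] (1,5) — stop
  → r_2 = 2.5634
beam 3: φ=90°, α=210°
  cosα=-0.8660 sinα=-0.5000 | (2,2) | tMaxX 0.9122 tMaxY 1.5600 | tΔX 1.1547 tΔY 2.0000
    t=0.9122 [x] (1,2)
    t=1.5600 [y] (1,1)
    t=2.0669 [x] (0,1) — stop
  → r_3 = 2.0669

ranges = [4.4400, 2.5634, 2.0669]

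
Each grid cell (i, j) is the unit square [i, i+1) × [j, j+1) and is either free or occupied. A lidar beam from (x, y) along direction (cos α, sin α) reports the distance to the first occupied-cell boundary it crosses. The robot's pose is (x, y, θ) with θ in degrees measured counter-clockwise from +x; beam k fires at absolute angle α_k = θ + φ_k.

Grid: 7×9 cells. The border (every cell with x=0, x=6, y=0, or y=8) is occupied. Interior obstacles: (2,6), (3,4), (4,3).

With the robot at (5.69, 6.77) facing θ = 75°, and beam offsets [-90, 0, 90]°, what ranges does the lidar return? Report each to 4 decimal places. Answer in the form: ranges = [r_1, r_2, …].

beam 1: φ=-90°, α=345°
  cosα=0.9659 sinα=-0.2588 | (5,6) | tMaxX 0.3209 tMaxY 2.9751 | tΔX 1.0353 tΔY 3.8637
    t=0.3209 [x] (6,6) — stop
  → r_1 = 0.3209
beam 2: φ=0°, α=75°
  cosα=0.2588 sinα=0.9659 | (5,6) | tMaxX 1.1977 tMaxY 0.2381 | tΔX 3.8637 tΔY 1.0353
    t=0.2381 [y] (5,7)
    t=1.1977 [x] (6,7) — stop
  → r_2 = 1.1977
beam 3: φ=90°, α=165°
  cosα=-0.9659 sinα=0.2588 | (5,6) | tMaxX 0.7143 tMaxY 0.8887 | tΔX 1.0353 tΔY 3.8637
    t=0.7143 [x] (4,6)
    t=0.8887 [y] (4,7)
    t=1.7496 [x] (3,7)
    t=2.7849 [x] (2,7)
    t=3.8202 [x] (1,7)
    t=4.7524 [y] (1,8) — stop
  → r_3 = 4.7524

ranges = [0.3209, 1.1977, 4.7524]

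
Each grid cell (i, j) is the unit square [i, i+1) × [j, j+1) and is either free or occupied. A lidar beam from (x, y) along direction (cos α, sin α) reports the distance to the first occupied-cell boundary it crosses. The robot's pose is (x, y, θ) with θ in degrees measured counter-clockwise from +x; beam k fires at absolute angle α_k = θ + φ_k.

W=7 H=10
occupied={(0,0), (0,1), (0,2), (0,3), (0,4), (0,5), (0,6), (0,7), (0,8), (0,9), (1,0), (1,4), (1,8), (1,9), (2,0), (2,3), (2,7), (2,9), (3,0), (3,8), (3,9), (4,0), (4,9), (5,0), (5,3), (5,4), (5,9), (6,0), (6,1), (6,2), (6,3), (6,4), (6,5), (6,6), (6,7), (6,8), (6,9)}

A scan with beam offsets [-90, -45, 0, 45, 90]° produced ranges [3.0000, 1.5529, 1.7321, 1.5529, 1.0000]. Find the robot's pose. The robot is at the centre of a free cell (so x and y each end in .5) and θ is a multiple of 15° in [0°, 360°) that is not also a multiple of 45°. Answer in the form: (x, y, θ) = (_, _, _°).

The pose lattice has 33·16 = 528 candidates. Test each by forward raycasting.
  (4.5, 6.5, 75°): beam 1 = 1.5529 ≠ 3.0000 ✗
  (2.5, 5.5, 150°): beam 1 = 2.8868 ≠ 3.0000 ✗
  (4.5, 2.5, 285°): beam 1 = 3.6235 ≠ 3.0000 ✗
  …
  (4.5, 2.5, 300°): r_1=3.0000, r_2=1.5529, r_3=1.7321, r_4=1.5529, r_5=1.0000 — all match ✓
Only this pose fits every beam.

(x, y, θ) = (4.5, 2.5, 300°)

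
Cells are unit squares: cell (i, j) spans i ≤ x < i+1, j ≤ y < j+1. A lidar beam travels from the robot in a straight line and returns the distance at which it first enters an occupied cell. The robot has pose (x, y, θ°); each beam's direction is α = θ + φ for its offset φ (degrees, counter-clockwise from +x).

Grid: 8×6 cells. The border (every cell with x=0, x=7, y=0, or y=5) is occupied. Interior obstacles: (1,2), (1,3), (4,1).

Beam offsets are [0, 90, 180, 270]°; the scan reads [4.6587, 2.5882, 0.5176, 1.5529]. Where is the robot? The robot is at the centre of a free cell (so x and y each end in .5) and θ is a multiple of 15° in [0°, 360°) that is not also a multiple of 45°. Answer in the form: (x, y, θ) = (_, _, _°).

Enumerate (i+0.5, j+0.5, θ) over the 21 free cells and 16 admissible headings. For each, cast all 4 beams and compare to the given ranges.
  (5.5, 1.5, 150°): beam 1 = 0.5774 ≠ 4.6587 ✗
  (6.5, 3.5, 165°): beam 1 = 5.6940 ≠ 4.6587 ✗
  (2.5, 2.5, 255°): beam 1 = 1.5529 ≠ 4.6587 ✗
  (2.5, 4.5, 120°): beam 1 = 0.5774 ≠ 4.6587 ✗
  …
  (2.5, 2.5, 15°): r_1=4.6587, r_2=2.5882, r_3=0.5176, r_4=1.5529 — all match ✓
Unique over the lattice → pose = (2.5, 2.5, 15°).

(x, y, θ) = (2.5, 2.5, 15°)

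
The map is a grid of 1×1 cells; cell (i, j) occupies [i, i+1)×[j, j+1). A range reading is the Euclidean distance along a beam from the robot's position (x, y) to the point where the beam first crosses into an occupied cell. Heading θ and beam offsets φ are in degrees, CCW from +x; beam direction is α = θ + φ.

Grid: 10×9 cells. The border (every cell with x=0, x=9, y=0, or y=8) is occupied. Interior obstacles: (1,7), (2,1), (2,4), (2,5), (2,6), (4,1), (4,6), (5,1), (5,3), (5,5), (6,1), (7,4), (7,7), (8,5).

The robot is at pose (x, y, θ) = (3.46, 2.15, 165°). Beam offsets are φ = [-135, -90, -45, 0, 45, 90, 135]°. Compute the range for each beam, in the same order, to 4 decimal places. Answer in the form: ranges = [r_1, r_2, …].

ranges = [1.7782, 3.9858, 2.1362, 2.5468, 0.5312, 1.1906, 1.0800]

beam 1: φ=-135°, α=30°
  cosα=0.8660 sinα=0.5000 | (3,2) | tMaxX 0.6235 tMaxY 1.7000 | tΔX 1.1547 tΔY 2.0000
    t=0.6235 [x] (4,2)
    t=1.7000 [y] (4,3)
    t=1.7782 [x] (5,3) — stop
  → r_1 = 1.7782
beam 2: φ=-90°, α=75°
  cosα=0.2588 sinα=0.9659 | (3,2) | tMaxX 2.0864 tMaxY 0.8800 | tΔX 3.8637 tΔY 1.0353
    t=0.8800 [y] (3,3)
    t=1.9153 [y] (3,4)
    t=2.0864 [x] (4,4)
    t=2.9505 [y] (4,5)
    t=3.9858 [y] (4,6) — stop
  → r_2 = 3.9858
beam 3: φ=-45°, α=120°
  cosα=-0.5000 sinα=0.8660 | (3,2) | tMaxX 0.9200 tMaxY 0.9815 | tΔX 2.0000 tΔY 1.1547
    t=0.9200 [x] (2,2)
    t=0.9815 [y] (2,3)
    t=2.1362 [y] (2,4) — stop
  → r_3 = 2.1362
beam 4: φ=0°, α=165°
  cosα=-0.9659 sinα=0.2588 | (3,2) | tMaxX 0.4762 tMaxY 3.2841 | tΔX 1.0353 tΔY 3.8637
    t=0.4762 [x] (2,2)
    t=1.5115 [x] (1,2)
    t=2.5468 [x] (0,2) — stop
  → r_4 = 2.5468
beam 5: φ=45°, α=210°
  cosα=-0.8660 sinα=-0.5000 | (3,2) | tMaxX 0.5312 tMaxY 0.3000 | tΔX 1.1547 tΔY 2.0000
    t=0.3000 [y] (3,1)
    t=0.5312 [x] (2,1) — stop
  → r_5 = 0.5312
beam 6: φ=90°, α=255°
  cosα=-0.2588 sinα=-0.9659 | (3,2) | tMaxX 1.7773 tMaxY 0.1553 | tΔX 3.8637 tΔY 1.0353
    t=0.1553 [y] (3,1)
    t=1.1906 [y] (3,0) — stop
  → r_6 = 1.1906
beam 7: φ=135°, α=300°
  cosα=0.5000 sinα=-0.8660 | (3,2) | tMaxX 1.0800 tMaxY 0.1732 | tΔX 2.0000 tΔY 1.1547
    t=0.1732 [y] (3,1)
    t=1.0800 [x] (4,1) — stop
  → r_7 = 1.0800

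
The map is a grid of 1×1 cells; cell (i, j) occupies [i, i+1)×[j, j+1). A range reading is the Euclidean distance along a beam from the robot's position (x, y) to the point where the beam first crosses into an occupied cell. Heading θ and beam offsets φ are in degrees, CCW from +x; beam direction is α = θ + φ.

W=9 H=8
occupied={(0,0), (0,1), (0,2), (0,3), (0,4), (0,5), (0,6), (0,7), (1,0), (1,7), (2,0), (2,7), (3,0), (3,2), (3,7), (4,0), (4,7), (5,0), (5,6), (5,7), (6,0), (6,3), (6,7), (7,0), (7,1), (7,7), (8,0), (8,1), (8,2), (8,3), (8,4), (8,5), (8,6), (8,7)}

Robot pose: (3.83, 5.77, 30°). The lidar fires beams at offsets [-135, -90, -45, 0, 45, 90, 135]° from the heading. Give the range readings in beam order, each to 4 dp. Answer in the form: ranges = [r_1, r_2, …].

beam 1: φ=-135°, α=255°
  cosα=-0.2588 sinα=-0.9659 | (3,5) | tMaxX 3.2069 tMaxY 0.7972 | tΔX 3.8637 tΔY 1.0353
    t=0.7972 [y] (3,4)
    t=1.8324 [y] (3,3)
    t=2.8677 [y] (3,2) — stop
  → r_1 = 2.8677
beam 2: φ=-90°, α=300°
  cosα=0.5000 sinα=-0.8660 | (3,5) | tMaxX 0.3400 tMaxY 0.8891 | tΔX 2.0000 tΔY 1.1547
    t=0.3400 [x] (4,5)
    t=0.8891 [y] (4,4)
    t=2.0438 [y] (4,3)
    t=2.3400 [x] (5,3)
    t=3.1985 [y] (5,2)
    t=4.3400 [x] (6,2)
    t=4.3532 [y] (6,1)
    t=5.5079 [y] (6,0) — stop
  → r_2 = 5.5079
beam 3: φ=-45°, α=345°
  cosα=0.9659 sinα=-0.2588 | (3,5) | tMaxX 0.1760 tMaxY 2.9751 | tΔX 1.0353 tΔY 3.8637
    t=0.1760 [x] (4,5)
    t=1.2113 [x] (5,5)
    t=2.2465 [x] (6,5)
    t=2.9751 [y] (6,4)
    t=3.2818 [x] (7,4)
    t=4.3171 [x] (8,4) — stop
  → r_3 = 4.3171
beam 4: φ=0°, α=30°
  cosα=0.8660 sinα=0.5000 | (3,5) | tMaxX 0.1963 tMaxY 0.4600 | tΔX 1.1547 tΔY 2.0000
    t=0.1963 [x] (4,5)
    t=0.4600 [y] (4,6)
    t=1.3510 [x] (5,6) — stop
  → r_4 = 1.3510
beam 5: φ=45°, α=75°
  cosα=0.2588 sinα=0.9659 | (3,5) | tMaxX 0.6568 tMaxY 0.2381 | tΔX 3.8637 tΔY 1.0353
    t=0.2381 [y] (3,6)
    t=0.6568 [x] (4,6)
    t=1.2734 [y] (4,7) — stop
  → r_5 = 1.2734
beam 6: φ=90°, α=120°
  cosα=-0.5000 sinα=0.8660 | (3,5) | tMaxX 1.6600 tMaxY 0.2656 | tΔX 2.0000 tΔY 1.1547
    t=0.2656 [y] (3,6)
    t=1.4203 [y] (3,7) — stop
  → r_6 = 1.4203
beam 7: φ=135°, α=165°
  cosα=-0.9659 sinα=0.2588 | (3,5) | tMaxX 0.8593 tMaxY 0.8887 | tΔX 1.0353 tΔY 3.8637
    t=0.8593 [x] (2,5)
    t=0.8887 [y] (2,6)
    t=1.8946 [x] (1,6)
    t=2.9298 [x] (0,6) — stop
  → r_7 = 2.9298

ranges = [2.8677, 5.5079, 4.3171, 1.3510, 1.2734, 1.4203, 2.9298]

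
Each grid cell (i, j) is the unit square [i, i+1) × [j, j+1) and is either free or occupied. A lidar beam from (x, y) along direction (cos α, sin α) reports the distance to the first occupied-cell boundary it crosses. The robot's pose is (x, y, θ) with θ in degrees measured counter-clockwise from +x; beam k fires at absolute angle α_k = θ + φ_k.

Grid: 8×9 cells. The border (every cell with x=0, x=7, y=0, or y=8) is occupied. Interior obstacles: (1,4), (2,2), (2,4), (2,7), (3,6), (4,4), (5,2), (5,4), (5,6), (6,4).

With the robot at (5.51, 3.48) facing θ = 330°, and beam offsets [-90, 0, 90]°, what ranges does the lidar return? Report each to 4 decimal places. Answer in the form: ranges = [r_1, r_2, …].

ranges = [0.5543, 1.7205, 0.6004]

beam 1: φ=-90°, α=240°
  d=(-0.5000,-0.8660)  start (5,3)  tX=1.0200 tY=0.5543  stride 1/|dx|=2.0000 1/|dy|=1.1547
    cross y-line → (5,2), t=0.5543 (wall)
  → r_1 = 0.5543
beam 2: φ=0°, α=330°
  d=(0.8660,-0.5000)  start (5,3)  tX=0.5658 tY=0.9600  stride 1/|dx|=1.1547 1/|dy|=2.0000
    cross x-line → (6,3), t=0.5658
    cross y-line → (6,2), t=0.9600
    cross x-line → (7,2), t=1.7205 (wall)
  → r_2 = 1.7205
beam 3: φ=90°, α=60°
  d=(0.5000,0.8660)  start (5,3)  tX=0.9800 tY=0.6004  stride 1/|dx|=2.0000 1/|dy|=1.1547
    cross y-line → (5,4), t=0.6004 (wall)
  → r_3 = 0.6004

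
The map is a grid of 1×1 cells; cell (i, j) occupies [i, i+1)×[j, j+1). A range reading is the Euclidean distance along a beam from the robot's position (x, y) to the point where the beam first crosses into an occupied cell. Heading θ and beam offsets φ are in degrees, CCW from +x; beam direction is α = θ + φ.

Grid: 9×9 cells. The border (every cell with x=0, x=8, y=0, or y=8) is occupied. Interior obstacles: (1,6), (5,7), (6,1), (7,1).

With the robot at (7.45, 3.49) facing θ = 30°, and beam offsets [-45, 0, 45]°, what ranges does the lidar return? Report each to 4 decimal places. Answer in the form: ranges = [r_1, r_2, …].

ranges = [0.5694, 0.6351, 2.1250]

beam 1: φ=-45°, α=345°
  dir = (cos 345°, sin 345°) = (0.9659, -0.2588); from cell (7,3)
  next x-line at t=0.5694, next y-line at t=1.8932; Δt_x=1.0353, Δt_y=3.8637
    x: enter (8,3) at t=0.5694 ← occupied
  → r_1 = 0.5694
beam 2: φ=0°, α=30°
  dir = (cos 30°, sin 30°) = (0.8660, 0.5000); from cell (7,3)
  next x-line at t=0.6351, next y-line at t=1.0200; Δt_x=1.1547, Δt_y=2.0000
    x: enter (8,3) at t=0.6351 ← occupied
  → r_2 = 0.6351
beam 3: φ=45°, α=75°
  dir = (cos 75°, sin 75°) = (0.2588, 0.9659); from cell (7,3)
  next x-line at t=2.1250, next y-line at t=0.5280; Δt_x=3.8637, Δt_y=1.0353
    y: enter (7,4) at t=0.5280
    y: enter (7,5) at t=1.5633
    x: enter (8,5) at t=2.1250 ← occupied
  → r_3 = 2.1250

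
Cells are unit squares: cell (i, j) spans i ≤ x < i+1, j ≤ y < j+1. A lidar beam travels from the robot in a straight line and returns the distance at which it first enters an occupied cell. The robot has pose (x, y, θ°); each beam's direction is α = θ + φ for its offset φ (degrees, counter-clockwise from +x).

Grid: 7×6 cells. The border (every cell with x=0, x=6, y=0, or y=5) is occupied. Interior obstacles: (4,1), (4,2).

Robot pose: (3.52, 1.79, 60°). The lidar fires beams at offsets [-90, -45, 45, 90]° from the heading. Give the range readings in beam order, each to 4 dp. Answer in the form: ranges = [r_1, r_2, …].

ranges = [0.5543, 0.4969, 3.3232, 2.9098]

beam 1: φ=-90°, α=330°
  d=(0.8660,-0.5000)  start (3,1)  tX=0.5543 tY=1.5800  stride 1/|dx|=1.1547 1/|dy|=2.0000
    cross x-line → (4,1), t=0.5543 (wall)
  → r_1 = 0.5543
beam 2: φ=-45°, α=15°
  d=(0.9659,0.2588)  start (3,1)  tX=0.4969 tY=0.8114  stride 1/|dx|=1.0353 1/|dy|=3.8637
    cross x-line → (4,1), t=0.4969 (wall)
  → r_2 = 0.4969
beam 3: φ=45°, α=105°
  d=(-0.2588,0.9659)  start (3,1)  tX=2.0091 tY=0.2174  stride 1/|dx|=3.8637 1/|dy|=1.0353
    cross y-line → (3,2), t=0.2174
    cross y-line → (3,3), t=1.2527
    cross x-line → (2,3), t=2.0091
    cross y-line → (2,4), t=2.2880
    cross y-line → (2,5), t=3.3232 (wall)
  → r_3 = 3.3232
beam 4: φ=90°, α=150°
  d=(-0.8660,0.5000)  start (3,1)  tX=0.6004 tY=0.4200  stride 1/|dx|=1.1547 1/|dy|=2.0000
    cross y-line → (3,2), t=0.4200
    cross x-line → (2,2), t=0.6004
    cross x-line → (1,2), t=1.7551
    cross y-line → (1,3), t=2.4200
    cross x-line → (0,3), t=2.9098 (wall)
  → r_4 = 2.9098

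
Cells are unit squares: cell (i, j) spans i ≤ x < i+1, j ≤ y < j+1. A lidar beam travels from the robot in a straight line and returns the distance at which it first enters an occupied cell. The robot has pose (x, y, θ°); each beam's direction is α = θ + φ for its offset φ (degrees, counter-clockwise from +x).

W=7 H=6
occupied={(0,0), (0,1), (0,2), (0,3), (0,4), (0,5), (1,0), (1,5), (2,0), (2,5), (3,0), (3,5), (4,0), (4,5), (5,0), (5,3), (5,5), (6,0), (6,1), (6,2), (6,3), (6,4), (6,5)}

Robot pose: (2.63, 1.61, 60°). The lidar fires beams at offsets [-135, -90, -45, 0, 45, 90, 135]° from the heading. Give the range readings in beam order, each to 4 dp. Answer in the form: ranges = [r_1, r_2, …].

beam 1: φ=-135°, α=285°
  direction (0.2588, -0.9659); cell (2,1); t to first gridline: x 1.4296, y 0.6315 (then +3.8637 / +1.0353)
    (2,0) via y @ 0.6315  # hit
  → r_1 = 0.6315
beam 2: φ=-90°, α=330°
  direction (0.8660, -0.5000); cell (2,1); t to first gridline: x 0.4272, y 1.2200 (then +1.1547 / +2.0000)
    (3,1) via x @ 0.4272
    (3,0) via y @ 1.2200  # hit
  → r_2 = 1.2200
beam 3: φ=-45°, α=15°
  direction (0.9659, 0.2588); cell (2,1); t to first gridline: x 0.3831, y 1.5068 (then +1.0353 / +3.8637)
    (3,1) via x @ 0.3831
    (4,1) via x @ 1.4183
    (4,2) via y @ 1.5068
    (5,2) via x @ 2.4536
    (6,2) via x @ 3.4889  # hit
  → r_3 = 3.4889
beam 4: φ=0°, α=60°
  direction (0.5000, 0.8660); cell (2,1); t to first gridline: x 0.7400, y 0.4503 (then +2.0000 / +1.1547)
    (2,2) via y @ 0.4503
    (3,2) via x @ 0.7400
    (3,3) via y @ 1.6050
    (4,3) via x @ 2.7400
    (4,4) via y @ 2.7597
    (4,5) via y @ 3.9144  # hit
  → r_4 = 3.9144
beam 5: φ=45°, α=105°
  direction (-0.2588, 0.9659); cell (2,1); t to first gridline: x 2.4341, y 0.4038 (then +3.8637 / +1.0353)
    (2,2) via y @ 0.4038
    (2,3) via y @ 1.4390
    (1,3) via x @ 2.4341
    (1,4) via y @ 2.4743
    (1,5) via y @ 3.5096  # hit
  → r_5 = 3.5096
beam 6: φ=90°, α=150°
  direction (-0.8660, 0.5000); cell (2,1); t to first gridline: x 0.7275, y 0.7800 (then +1.1547 / +2.0000)
    (1,1) via x @ 0.7275
    (1,2) via y @ 0.7800
    (0,2) via x @ 1.8822  # hit
  → r_6 = 1.8822
beam 7: φ=135°, α=195°
  direction (-0.9659, -0.2588); cell (2,1); t to first gridline: x 0.6522, y 2.3569 (then +1.0353 / +3.8637)
    (1,1) via x @ 0.6522
    (0,1) via x @ 1.6875  # hit
  → r_7 = 1.6875

ranges = [0.6315, 1.2200, 3.4889, 3.9144, 3.5096, 1.8822, 1.6875]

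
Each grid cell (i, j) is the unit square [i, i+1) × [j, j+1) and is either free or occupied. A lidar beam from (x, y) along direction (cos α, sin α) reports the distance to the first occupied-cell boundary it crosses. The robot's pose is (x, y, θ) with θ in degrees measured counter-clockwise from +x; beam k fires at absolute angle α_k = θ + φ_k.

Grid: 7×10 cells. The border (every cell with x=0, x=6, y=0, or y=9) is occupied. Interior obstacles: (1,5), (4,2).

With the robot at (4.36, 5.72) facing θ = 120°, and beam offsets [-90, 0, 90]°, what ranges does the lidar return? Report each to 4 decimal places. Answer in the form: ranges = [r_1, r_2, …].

ranges = [1.8937, 3.7874, 3.8798]

beam 1: φ=-90°, α=30°
  d=(0.8660,0.5000)  start (4,5)  tX=0.7390 tY=0.5600  stride 1/|dx|=1.1547 1/|dy|=2.0000
    cross y-line → (4,6), t=0.5600
    cross x-line → (5,6), t=0.7390
    cross x-line → (6,6), t=1.8937 (wall)
  → r_1 = 1.8937
beam 2: φ=0°, α=120°
  d=(-0.5000,0.8660)  start (4,5)  tX=0.7200 tY=0.3233  stride 1/|dx|=2.0000 1/|dy|=1.1547
    cross y-line → (4,6), t=0.3233
    cross x-line → (3,6), t=0.7200
    cross y-line → (3,7), t=1.4780
    cross y-line → (3,8), t=2.6327
    cross x-line → (2,8), t=2.7200
    cross y-line → (2,9), t=3.7874 (wall)
  → r_2 = 3.7874
beam 3: φ=90°, α=210°
  d=(-0.8660,-0.5000)  start (4,5)  tX=0.4157 tY=1.4400  stride 1/|dx|=1.1547 1/|dy|=2.0000
    cross x-line → (3,5), t=0.4157
    cross y-line → (3,4), t=1.4400
    cross x-line → (2,4), t=1.5704
    cross x-line → (1,4), t=2.7251
    cross y-line → (1,3), t=3.4400
    cross x-line → (0,3), t=3.8798 (wall)
  → r_3 = 3.8798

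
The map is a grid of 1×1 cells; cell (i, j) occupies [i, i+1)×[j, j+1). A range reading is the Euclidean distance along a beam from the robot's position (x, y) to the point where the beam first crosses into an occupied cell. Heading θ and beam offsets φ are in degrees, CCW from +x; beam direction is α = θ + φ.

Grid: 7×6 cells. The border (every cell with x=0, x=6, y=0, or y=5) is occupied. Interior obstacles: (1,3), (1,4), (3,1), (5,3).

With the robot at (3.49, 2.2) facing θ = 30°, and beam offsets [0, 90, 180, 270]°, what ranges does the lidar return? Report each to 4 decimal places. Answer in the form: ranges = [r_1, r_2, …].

ranges = [1.7436, 2.9800, 0.4000, 0.2309]

beam 1: φ=0°, α=30°
  d=(0.8660,0.5000)  start (3,2)  tX=0.5889 tY=1.6000  stride 1/|dx|=1.1547 1/|dy|=2.0000
    cross x-line → (4,2), t=0.5889
    cross y-line → (4,3), t=1.6000
    cross x-line → (5,3), t=1.7436 (wall)
  → r_1 = 1.7436
beam 2: φ=90°, α=120°
  d=(-0.5000,0.8660)  start (3,2)  tX=0.9800 tY=0.9238  stride 1/|dx|=2.0000 1/|dy|=1.1547
    cross y-line → (3,3), t=0.9238
    cross x-line → (2,3), t=0.9800
    cross y-line → (2,4), t=2.0785
    cross x-line → (1,4), t=2.9800 (wall)
  → r_2 = 2.9800
beam 3: φ=180°, α=210°
  d=(-0.8660,-0.5000)  start (3,2)  tX=0.5658 tY=0.4000  stride 1/|dx|=1.1547 1/|dy|=2.0000
    cross y-line → (3,1), t=0.4000 (wall)
  → r_3 = 0.4000
beam 4: φ=270°, α=300°
  d=(0.5000,-0.8660)  start (3,2)  tX=1.0200 tY=0.2309  stride 1/|dx|=2.0000 1/|dy|=1.1547
    cross y-line → (3,1), t=0.2309 (wall)
  → r_4 = 0.2309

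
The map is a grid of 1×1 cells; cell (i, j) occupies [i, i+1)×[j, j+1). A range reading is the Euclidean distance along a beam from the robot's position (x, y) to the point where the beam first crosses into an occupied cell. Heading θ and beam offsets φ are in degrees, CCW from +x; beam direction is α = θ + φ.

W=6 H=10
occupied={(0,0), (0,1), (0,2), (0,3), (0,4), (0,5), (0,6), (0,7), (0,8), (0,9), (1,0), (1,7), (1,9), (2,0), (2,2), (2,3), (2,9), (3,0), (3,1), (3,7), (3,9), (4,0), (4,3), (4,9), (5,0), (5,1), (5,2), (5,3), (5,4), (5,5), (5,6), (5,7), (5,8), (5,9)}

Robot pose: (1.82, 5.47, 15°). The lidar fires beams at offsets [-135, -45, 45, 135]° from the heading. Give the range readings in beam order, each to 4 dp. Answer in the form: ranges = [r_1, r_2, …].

beam 1: φ=-135°, α=240°
  cosα=-0.5000 sinα=-0.8660 | (1,5) | tMaxX 1.6400 tMaxY 0.5427 | tΔX 2.0000 tΔY 1.1547
    t=0.5427 [y] (1,4)
    t=1.6400 [x] (0,4) — stop
  → r_1 = 1.6400
beam 2: φ=-45°, α=330°
  cosα=0.8660 sinα=-0.5000 | (1,5) | tMaxX 0.2078 tMaxY 0.9400 | tΔX 1.1547 tΔY 2.0000
    t=0.2078 [x] (2,5)
    t=0.9400 [y] (2,4)
    t=1.3625 [x] (3,4)
    t=2.5172 [x] (4,4)
    t=2.9400 [y] (4,3) — stop
  → r_2 = 2.9400
beam 3: φ=45°, α=60°
  cosα=0.5000 sinα=0.8660 | (1,5) | tMaxX 0.3600 tMaxY 0.6120 | tΔX 2.0000 tΔY 1.1547
    t=0.3600 [x] (2,5)
    t=0.6120 [y] (2,6)
    t=1.7667 [y] (2,7)
    t=2.3600 [x] (3,7) — stop
  → r_3 = 2.3600
beam 4: φ=135°, α=150°
  cosα=-0.8660 sinα=0.5000 | (1,5) | tMaxX 0.9469 tMaxY 1.0600 | tΔX 1.1547 tΔY 2.0000
    t=0.9469 [x] (0,5) — stop
  → r_4 = 0.9469

ranges = [1.6400, 2.9400, 2.3600, 0.9469]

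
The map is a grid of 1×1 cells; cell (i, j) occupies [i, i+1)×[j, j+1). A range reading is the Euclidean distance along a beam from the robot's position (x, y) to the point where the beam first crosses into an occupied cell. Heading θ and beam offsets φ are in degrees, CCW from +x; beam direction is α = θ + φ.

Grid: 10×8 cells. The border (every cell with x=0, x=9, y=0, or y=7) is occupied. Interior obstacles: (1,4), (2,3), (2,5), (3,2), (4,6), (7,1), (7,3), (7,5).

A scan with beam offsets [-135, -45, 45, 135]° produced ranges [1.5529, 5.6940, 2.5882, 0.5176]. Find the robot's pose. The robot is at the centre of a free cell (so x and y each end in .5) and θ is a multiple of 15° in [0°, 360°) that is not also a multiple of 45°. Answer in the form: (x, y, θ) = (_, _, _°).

The pose lattice has 40·16 = 640 candidates. Test each by forward raycasting.
  (8.5, 6.5, 60°): beam 1 = 1.9319 ≠ 1.5529 ✗
  (5.5, 5.5, 15°): beam 1 = 3.0000 ≠ 1.5529 ✗
  (7.5, 2.5, 120°): beam 2 = 0.5176 ≠ 5.6940 ✗
  (8.5, 5.5, 300°): beam 1 = 0.5176 ≠ 1.5529 ✗
  …
  (6.5, 6.5, 300°): r_1=1.5529, r_2=5.6940, r_3=2.5882, r_4=0.5176 — all match ✓
Unique over the lattice → pose = (6.5, 6.5, 300°).

(x, y, θ) = (6.5, 6.5, 300°)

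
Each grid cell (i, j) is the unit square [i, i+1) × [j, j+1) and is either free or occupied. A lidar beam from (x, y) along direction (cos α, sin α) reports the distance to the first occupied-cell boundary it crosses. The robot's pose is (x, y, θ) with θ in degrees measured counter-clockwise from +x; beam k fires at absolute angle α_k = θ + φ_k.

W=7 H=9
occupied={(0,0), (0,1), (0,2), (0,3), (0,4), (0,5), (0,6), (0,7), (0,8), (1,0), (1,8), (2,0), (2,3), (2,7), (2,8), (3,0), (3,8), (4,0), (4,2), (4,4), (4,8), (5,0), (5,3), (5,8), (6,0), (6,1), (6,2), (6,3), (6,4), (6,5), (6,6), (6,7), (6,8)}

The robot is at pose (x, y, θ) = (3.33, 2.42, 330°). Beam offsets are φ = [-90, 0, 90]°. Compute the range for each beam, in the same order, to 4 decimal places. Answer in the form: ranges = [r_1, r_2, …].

ranges = [1.6397, 0.7736, 1.8244]

beam 1: φ=-90°, α=240°
  direction (-0.5000, -0.8660); cell (3,2); t to first gridline: x 0.6600, y 0.4850 (then +2.0000 / +1.1547)
    (3,1) via y @ 0.4850
    (2,1) via x @ 0.6600
    (2,0) via y @ 1.6397  # hit
  → r_1 = 1.6397
beam 2: φ=0°, α=330°
  direction (0.8660, -0.5000); cell (3,2); t to first gridline: x 0.7736, y 0.8400 (then +1.1547 / +2.0000)
    (4,2) via x @ 0.7736  # hit
  → r_2 = 0.7736
beam 3: φ=90°, α=60°
  direction (0.5000, 0.8660); cell (3,2); t to first gridline: x 1.3400, y 0.6697 (then +2.0000 / +1.1547)
    (3,3) via y @ 0.6697
    (4,3) via x @ 1.3400
    (4,4) via y @ 1.8244  # hit
  → r_3 = 1.8244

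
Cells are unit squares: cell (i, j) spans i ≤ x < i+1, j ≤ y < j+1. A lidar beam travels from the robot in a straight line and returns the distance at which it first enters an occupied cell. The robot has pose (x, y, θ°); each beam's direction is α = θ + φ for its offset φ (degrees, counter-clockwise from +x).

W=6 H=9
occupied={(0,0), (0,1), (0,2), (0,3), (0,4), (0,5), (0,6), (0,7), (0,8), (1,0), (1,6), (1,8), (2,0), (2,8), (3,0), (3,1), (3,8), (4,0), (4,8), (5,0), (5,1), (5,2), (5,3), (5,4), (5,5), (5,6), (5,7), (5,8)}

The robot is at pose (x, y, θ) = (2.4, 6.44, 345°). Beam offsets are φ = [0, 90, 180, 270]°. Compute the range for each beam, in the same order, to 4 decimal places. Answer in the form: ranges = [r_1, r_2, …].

beam 1: φ=0°, α=345°
  dir = (cos 345°, sin 345°) = (0.9659, -0.2588); from cell (2,6)
  next x-line at t=0.6212, next y-line at t=1.7000; Δt_x=1.0353, Δt_y=3.8637
    x: enter (3,6) at t=0.6212
    x: enter (4,6) at t=1.6564
    y: enter (4,5) at t=1.7000
    x: enter (5,5) at t=2.6917 ← occupied
  → r_1 = 2.6917
beam 2: φ=90°, α=75°
  dir = (cos 75°, sin 75°) = (0.2588, 0.9659); from cell (2,6)
  next x-line at t=2.3182, next y-line at t=0.5798; Δt_x=3.8637, Δt_y=1.0353
    y: enter (2,7) at t=0.5798
    y: enter (2,8) at t=1.6150 ← occupied
  → r_2 = 1.6150
beam 3: φ=180°, α=165°
  dir = (cos 165°, sin 165°) = (-0.9659, 0.2588); from cell (2,6)
  next x-line at t=0.4141, next y-line at t=2.1637; Δt_x=1.0353, Δt_y=3.8637
    x: enter (1,6) at t=0.4141 ← occupied
  → r_3 = 0.4141
beam 4: φ=270°, α=255°
  dir = (cos 255°, sin 255°) = (-0.2588, -0.9659); from cell (2,6)
  next x-line at t=1.5455, next y-line at t=0.4555; Δt_x=3.8637, Δt_y=1.0353
    y: enter (2,5) at t=0.4555
    y: enter (2,4) at t=1.4908
    x: enter (1,4) at t=1.5455
    y: enter (1,3) at t=2.5261
    y: enter (1,2) at t=3.5614
    y: enter (1,1) at t=4.5966
    x: enter (0,1) at t=5.4092 ← occupied
  → r_4 = 5.4092

ranges = [2.6917, 1.6150, 0.4141, 5.4092]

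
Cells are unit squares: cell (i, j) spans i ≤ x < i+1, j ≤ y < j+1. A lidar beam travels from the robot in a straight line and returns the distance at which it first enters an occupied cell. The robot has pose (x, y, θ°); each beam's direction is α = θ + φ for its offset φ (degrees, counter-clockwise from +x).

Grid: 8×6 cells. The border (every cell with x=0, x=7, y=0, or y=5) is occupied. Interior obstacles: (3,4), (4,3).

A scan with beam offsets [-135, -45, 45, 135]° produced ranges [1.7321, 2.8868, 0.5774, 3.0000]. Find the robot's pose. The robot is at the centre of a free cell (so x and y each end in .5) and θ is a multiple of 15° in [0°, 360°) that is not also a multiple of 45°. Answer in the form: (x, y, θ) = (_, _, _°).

Enumerate (i+0.5, j+0.5, θ) over the 22 free cells and 16 admissible headings. For each, cast all 4 beams and compare to the given ranges.
  (6.5, 3.5, 210°): beam 1 = 1.5529 ≠ 1.7321 ✗
  (1.5, 3.5, 345°): beam 1 = 0.5774 ≠ 1.7321 ✗
  (4.5, 1.5, 75°): beam 1 = 0.5774 ≠ 1.7321 ✗
  (4.5, 1.5, 345°): beam 1 = 1.0000 ≠ 1.7321 ✗
  (4.5, 2.5, 300°): beam 1 = 3.6235 ≠ 1.7321 ✗
  …
  (4.5, 2.5, 75°): r_1=1.7321, r_2=2.8868, r_3=0.5774, r_4=3.0000 — all match ✓
Only this pose fits every beam.

(x, y, θ) = (4.5, 2.5, 75°)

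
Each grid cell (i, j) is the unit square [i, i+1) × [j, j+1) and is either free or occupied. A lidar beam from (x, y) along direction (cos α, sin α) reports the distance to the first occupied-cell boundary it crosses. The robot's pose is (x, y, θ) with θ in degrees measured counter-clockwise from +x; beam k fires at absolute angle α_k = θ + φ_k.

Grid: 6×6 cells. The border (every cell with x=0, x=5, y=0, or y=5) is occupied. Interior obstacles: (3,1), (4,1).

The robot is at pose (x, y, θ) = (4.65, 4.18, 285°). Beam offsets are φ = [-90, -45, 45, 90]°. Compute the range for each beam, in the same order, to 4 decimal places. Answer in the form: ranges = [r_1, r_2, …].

beam 1: φ=-90°, α=195°
  cosα=-0.9659 sinα=-0.2588 | (4,4) | tMaxX 0.6729 tMaxY 0.6955 | tΔX 1.0353 tΔY 3.8637
    t=0.6729 [x] (3,4)
    t=0.6955 [y] (3,3)
    t=1.7082 [x] (2,3)
    t=2.7435 [x] (1,3)
    t=3.7788 [x] (0,3) — stop
  → r_1 = 3.7788
beam 2: φ=-45°, α=240°
  cosα=-0.5000 sinα=-0.8660 | (4,4) | tMaxX 1.3000 tMaxY 0.2078 | tΔX 2.0000 tΔY 1.1547
    t=0.2078 [y] (4,3)
    t=1.3000 [x] (3,3)
    t=1.3625 [y] (3,2)
    t=2.5172 [y] (3,1) — stop
  → r_2 = 2.5172
beam 3: φ=45°, α=330°
  cosα=0.8660 sinα=-0.5000 | (4,4) | tMaxX 0.4041 tMaxY 0.3600 | tΔX 1.1547 tΔY 2.0000
    t=0.3600 [y] (4,3)
    t=0.4041 [x] (5,3) — stop
  → r_3 = 0.4041
beam 4: φ=90°, α=15°
  cosα=0.9659 sinα=0.2588 | (4,4) | tMaxX 0.3623 tMaxY 3.1682 | tΔX 1.0353 tΔY 3.8637
    t=0.3623 [x] (5,4) — stop
  → r_4 = 0.3623

ranges = [3.7788, 2.5172, 0.4041, 0.3623]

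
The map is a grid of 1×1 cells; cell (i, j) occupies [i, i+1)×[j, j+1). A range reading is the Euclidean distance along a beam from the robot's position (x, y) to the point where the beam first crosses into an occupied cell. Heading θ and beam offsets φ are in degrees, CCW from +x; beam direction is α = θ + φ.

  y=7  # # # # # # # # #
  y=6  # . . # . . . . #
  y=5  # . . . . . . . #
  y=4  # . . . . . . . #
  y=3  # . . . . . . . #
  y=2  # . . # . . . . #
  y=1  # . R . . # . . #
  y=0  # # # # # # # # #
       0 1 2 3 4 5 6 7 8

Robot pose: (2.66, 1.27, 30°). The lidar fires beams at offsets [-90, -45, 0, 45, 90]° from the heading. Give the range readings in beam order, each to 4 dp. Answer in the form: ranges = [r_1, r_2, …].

ranges = [0.3118, 1.0432, 1.4600, 1.3137, 3.3200]

beam 1: φ=-90°, α=300°
  cosα=0.5000 sinα=-0.8660 | (2,1) | tMaxX 0.6800 tMaxY 0.3118 | tΔX 2.0000 tΔY 1.1547
    t=0.3118 [y] (2,0) — stop
  → r_1 = 0.3118
beam 2: φ=-45°, α=345°
  cosα=0.9659 sinα=-0.2588 | (2,1) | tMaxX 0.3520 tMaxY 1.0432 | tΔX 1.0353 tΔY 3.8637
    t=0.3520 [x] (3,1)
    t=1.0432 [y] (3,0) — stop
  → r_2 = 1.0432
beam 3: φ=0°, α=30°
  cosα=0.8660 sinα=0.5000 | (2,1) | tMaxX 0.3926 tMaxY 1.4600 | tΔX 1.1547 tΔY 2.0000
    t=0.3926 [x] (3,1)
    t=1.4600 [y] (3,2) — stop
  → r_3 = 1.4600
beam 4: φ=45°, α=75°
  cosα=0.2588 sinα=0.9659 | (2,1) | tMaxX 1.3137 tMaxY 0.7558 | tΔX 3.8637 tΔY 1.0353
    t=0.7558 [y] (2,2)
    t=1.3137 [x] (3,2) — stop
  → r_4 = 1.3137
beam 5: φ=90°, α=120°
  cosα=-0.5000 sinα=0.8660 | (2,1) | tMaxX 1.3200 tMaxY 0.8429 | tΔX 2.0000 tΔY 1.1547
    t=0.8429 [y] (2,2)
    t=1.3200 [x] (1,2)
    t=1.9976 [y] (1,3)
    t=3.1523 [y] (1,4)
    t=3.3200 [x] (0,4) — stop
  → r_5 = 3.3200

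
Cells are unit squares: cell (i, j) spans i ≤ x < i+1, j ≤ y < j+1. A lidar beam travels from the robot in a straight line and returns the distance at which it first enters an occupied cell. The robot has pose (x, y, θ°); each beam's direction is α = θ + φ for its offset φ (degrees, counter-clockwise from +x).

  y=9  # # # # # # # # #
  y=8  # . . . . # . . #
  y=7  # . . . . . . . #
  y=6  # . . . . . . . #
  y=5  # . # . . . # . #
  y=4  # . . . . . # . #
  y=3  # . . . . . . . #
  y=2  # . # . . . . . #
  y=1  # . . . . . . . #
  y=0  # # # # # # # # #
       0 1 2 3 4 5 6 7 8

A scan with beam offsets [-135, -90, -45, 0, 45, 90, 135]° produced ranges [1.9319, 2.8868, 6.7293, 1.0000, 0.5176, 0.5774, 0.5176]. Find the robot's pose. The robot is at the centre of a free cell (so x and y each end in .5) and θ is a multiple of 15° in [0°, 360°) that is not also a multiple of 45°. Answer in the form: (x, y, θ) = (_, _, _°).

Candidates: 51 free-cell centres × 16 headings = 816 poses. Raycast each; keep the one whose scan matches to 4 dp.
  (6.5, 6.5, 150°): beam 1 = 1.5529 ≠ 1.9319 ✗
  (5.5, 7.5, 240°): beam 1 = 0.5176 ≠ 1.9319 ✗
  (5.5, 4.5, 255°): beam 1 = 5.1962 ≠ 1.9319 ✗
  (2.5, 3.5, 15°): beam 1 = 0.5774 ≠ 1.9319 ✗
  …
  (1.5, 8.5, 30°): r_1=1.9319, r_2=2.8868, r_3=6.7293, r_4=1.0000, r_5=0.5176, r_6=0.5774, r_7=0.5176 — all match ✓
Unique over the lattice → pose = (1.5, 8.5, 30°).

(x, y, θ) = (1.5, 8.5, 30°)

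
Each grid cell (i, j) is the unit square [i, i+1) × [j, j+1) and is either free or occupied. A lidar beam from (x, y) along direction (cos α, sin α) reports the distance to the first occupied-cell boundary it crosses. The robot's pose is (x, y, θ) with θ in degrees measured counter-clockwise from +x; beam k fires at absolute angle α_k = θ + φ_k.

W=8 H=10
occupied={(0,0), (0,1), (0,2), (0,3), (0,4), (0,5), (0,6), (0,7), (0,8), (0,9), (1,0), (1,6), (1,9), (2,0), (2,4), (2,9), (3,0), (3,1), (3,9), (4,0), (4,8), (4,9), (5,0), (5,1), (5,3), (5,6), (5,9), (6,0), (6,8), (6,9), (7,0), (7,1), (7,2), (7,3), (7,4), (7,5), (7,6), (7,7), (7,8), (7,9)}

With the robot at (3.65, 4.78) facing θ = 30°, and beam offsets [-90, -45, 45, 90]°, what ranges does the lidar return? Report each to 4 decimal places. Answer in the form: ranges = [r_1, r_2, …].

beam 1: φ=-90°, α=300°
  direction (0.5000, -0.8660); cell (3,4); t to first gridline: x 0.7000, y 0.9007 (then +2.0000 / +1.1547)
    (4,4) via x @ 0.7000
    (4,3) via y @ 0.9007
    (4,2) via y @ 2.0554
    (5,2) via x @ 2.7000
    (5,1) via y @ 3.2101  # hit
  → r_1 = 3.2101
beam 2: φ=-45°, α=345°
  direction (0.9659, -0.2588); cell (3,4); t to first gridline: x 0.3623, y 3.0137 (then +1.0353 / +3.8637)
    (4,4) via x @ 0.3623
    (5,4) via x @ 1.3976
    (6,4) via x @ 2.4329
    (6,3) via y @ 3.0137
    (7,3) via x @ 3.4682  # hit
  → r_2 = 3.4682
beam 3: φ=45°, α=75°
  direction (0.2588, 0.9659); cell (3,4); t to first gridline: x 1.3523, y 0.2278 (then +3.8637 / +1.0353)
    (3,5) via y @ 0.2278
    (3,6) via y @ 1.2630
    (4,6) via x @ 1.3523
    (4,7) via y @ 2.2983
    (4,8) via y @ 3.3336  # hit
  → r_3 = 3.3336
beam 4: φ=90°, α=120°
  direction (-0.5000, 0.8660); cell (3,4); t to first gridline: x 1.3000, y 0.2540 (then +2.0000 / +1.1547)
    (3,5) via y @ 0.2540
    (2,5) via x @ 1.3000
    (2,6) via y @ 1.4087
    (2,7) via y @ 2.5634
    (1,7) via x @ 3.3000
    (1,8) via y @ 3.7181
    (1,9) via y @ 4.8728  # hit
  → r_4 = 4.8728

ranges = [3.2101, 3.4682, 3.3336, 4.8728]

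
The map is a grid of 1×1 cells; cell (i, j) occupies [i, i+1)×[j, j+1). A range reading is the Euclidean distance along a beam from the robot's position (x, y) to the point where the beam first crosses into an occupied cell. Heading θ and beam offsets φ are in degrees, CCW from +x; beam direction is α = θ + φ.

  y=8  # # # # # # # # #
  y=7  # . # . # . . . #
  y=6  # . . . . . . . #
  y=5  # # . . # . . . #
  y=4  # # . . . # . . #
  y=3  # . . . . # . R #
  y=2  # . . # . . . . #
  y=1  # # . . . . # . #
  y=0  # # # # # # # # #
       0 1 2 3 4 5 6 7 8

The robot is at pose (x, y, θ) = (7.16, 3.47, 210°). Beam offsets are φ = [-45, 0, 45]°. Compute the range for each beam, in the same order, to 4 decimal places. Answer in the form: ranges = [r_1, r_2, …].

ranges = [1.2009, 4.9400, 1.5219]

beam 1: φ=-45°, α=165°
  dir = (cos 165°, sin 165°) = (-0.9659, 0.2588); from cell (7,3)
  next x-line at t=0.1656, next y-line at t=2.0478; Δt_x=1.0353, Δt_y=3.8637
    x: enter (6,3) at t=0.1656
    x: enter (5,3) at t=1.2009 ← occupied
  → r_1 = 1.2009
beam 2: φ=0°, α=210°
  dir = (cos 210°, sin 210°) = (-0.8660, -0.5000); from cell (7,3)
  next x-line at t=0.1848, next y-line at t=0.9400; Δt_x=1.1547, Δt_y=2.0000
    x: enter (6,3) at t=0.1848
    y: enter (6,2) at t=0.9400
    x: enter (5,2) at t=1.3395
    x: enter (4,2) at t=2.4942
    y: enter (4,1) at t=2.9400
    x: enter (3,1) at t=3.6489
    x: enter (2,1) at t=4.8036
    y: enter (2,0) at t=4.9400 ← occupied
  → r_2 = 4.9400
beam 3: φ=45°, α=255°
  dir = (cos 255°, sin 255°) = (-0.2588, -0.9659); from cell (7,3)
  next x-line at t=0.6182, next y-line at t=0.4866; Δt_x=3.8637, Δt_y=1.0353
    y: enter (7,2) at t=0.4866
    x: enter (6,2) at t=0.6182
    y: enter (6,1) at t=1.5219 ← occupied
  → r_3 = 1.5219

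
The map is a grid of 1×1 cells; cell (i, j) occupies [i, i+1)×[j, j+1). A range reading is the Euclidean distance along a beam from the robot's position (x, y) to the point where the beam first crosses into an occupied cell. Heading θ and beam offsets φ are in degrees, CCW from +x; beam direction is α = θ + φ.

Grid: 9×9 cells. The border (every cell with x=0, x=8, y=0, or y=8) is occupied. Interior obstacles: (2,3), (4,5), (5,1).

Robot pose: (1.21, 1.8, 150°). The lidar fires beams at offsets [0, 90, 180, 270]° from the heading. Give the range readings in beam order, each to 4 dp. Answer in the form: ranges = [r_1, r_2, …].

beam 1: φ=0°, α=150°
  d=(-0.8660,0.5000)  start (1,1)  tX=0.2425 tY=0.4000  stride 1/|dx|=1.1547 1/|dy|=2.0000
    cross x-line → (0,1), t=0.2425 (wall)
  → r_1 = 0.2425
beam 2: φ=90°, α=240°
  d=(-0.5000,-0.8660)  start (1,1)  tX=0.4200 tY=0.9238  stride 1/|dx|=2.0000 1/|dy|=1.1547
    cross x-line → (0,1), t=0.4200 (wall)
  → r_2 = 0.4200
beam 3: φ=180°, α=330°
  d=(0.8660,-0.5000)  start (1,1)  tX=0.9122 tY=1.6000  stride 1/|dx|=1.1547 1/|dy|=2.0000
    cross x-line → (2,1), t=0.9122
    cross y-line → (2,0), t=1.6000 (wall)
  → r_3 = 1.6000
beam 4: φ=270°, α=60°
  d=(0.5000,0.8660)  start (1,1)  tX=1.5800 tY=0.2309  stride 1/|dx|=2.0000 1/|dy|=1.1547
    cross y-line → (1,2), t=0.2309
    cross y-line → (1,3), t=1.3856
    cross x-line → (2,3), t=1.5800 (wall)
  → r_4 = 1.5800

ranges = [0.2425, 0.4200, 1.6000, 1.5800]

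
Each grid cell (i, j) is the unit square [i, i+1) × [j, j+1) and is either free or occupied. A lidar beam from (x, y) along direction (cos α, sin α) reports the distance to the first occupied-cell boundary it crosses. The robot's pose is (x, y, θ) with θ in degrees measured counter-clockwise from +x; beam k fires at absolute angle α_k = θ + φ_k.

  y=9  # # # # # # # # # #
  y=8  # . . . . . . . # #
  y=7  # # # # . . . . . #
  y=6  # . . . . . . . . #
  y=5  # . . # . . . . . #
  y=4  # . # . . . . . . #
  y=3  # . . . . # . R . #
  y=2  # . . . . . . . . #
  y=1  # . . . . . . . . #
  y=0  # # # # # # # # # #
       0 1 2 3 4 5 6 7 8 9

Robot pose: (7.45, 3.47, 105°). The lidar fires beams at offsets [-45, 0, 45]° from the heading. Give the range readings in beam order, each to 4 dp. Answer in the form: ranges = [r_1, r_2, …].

beam 1: φ=-45°, α=60°
  d=(0.5000,0.8660)  start (7,3)  tX=1.1000 tY=0.6120  stride 1/|dx|=2.0000 1/|dy|=1.1547
    cross y-line → (7,4), t=0.6120
    cross x-line → (8,4), t=1.1000
    cross y-line → (8,5), t=1.7667
    cross y-line → (8,6), t=2.9214
    cross x-line → (9,6), t=3.1000 (wall)
  → r_1 = 3.1000
beam 2: φ=0°, α=105°
  d=(-0.2588,0.9659)  start (7,3)  tX=1.7387 tY=0.5487  stride 1/|dx|=3.8637 1/|dy|=1.0353
    cross y-line → (7,4), t=0.5487
    cross y-line → (7,5), t=1.5840
    cross x-line → (6,5), t=1.7387
    cross y-line → (6,6), t=2.6192
    cross y-line → (6,7), t=3.6545
    cross y-line → (6,8), t=4.6898
    cross x-line → (5,8), t=5.6024
    cross y-line → (5,9), t=5.7251 (wall)
  → r_2 = 5.7251
beam 3: φ=45°, α=150°
  d=(-0.8660,0.5000)  start (7,3)  tX=0.5196 tY=1.0600  stride 1/|dx|=1.1547 1/|dy|=2.0000
    cross x-line → (6,3), t=0.5196
    cross y-line → (6,4), t=1.0600
    cross x-line → (5,4), t=1.6743
    cross x-line → (4,4), t=2.8290
    cross y-line → (4,5), t=3.0600
    cross x-line → (3,5), t=3.9837 (wall)
  → r_3 = 3.9837

ranges = [3.1000, 5.7251, 3.9837]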